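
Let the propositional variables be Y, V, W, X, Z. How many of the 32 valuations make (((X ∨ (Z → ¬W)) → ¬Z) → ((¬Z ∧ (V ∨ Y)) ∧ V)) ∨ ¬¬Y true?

26

Initial set: {((((X ∨ (Z → ¬W)) → ¬Z) → ((¬Z ∧ (V ∨ Y)) ∧ V)) ∨ ¬¬Y)}.
((((X ∨ (Z → ¬W)) → ¬Z) → ((¬Z ∧ (V ∨ Y)) ∧ V)) ∨ ¬¬Y): β-rule — branch into (((X ∨ (Z → ¬W)) → ¬Z) → ((¬Z ∧ (V ∨ Y)) ∧ V))  //  ¬¬Y.
  branch 1 (add (((X ∨ (Z → ¬W)) → ¬Z) → ((¬Z ∧ (V ∨ Y)) ∧ V))):
    (((X ∨ (Z → ¬W)) → ¬Z) → ((¬Z ∧ (V ∨ Y)) ∧ V)): β-rule — branch into ¬((X ∨ (Z → ¬W)) → ¬Z)  //  ((¬Z ∧ (V ∨ Y)) ∧ V).
      branch 1.1 (add ¬((X ∨ (Z → ¬W)) → ¬Z)):
        ¬((X ∨ (Z → ¬W)) → ¬Z): α-rule — add (X ∨ (Z → ¬W)), ¬¬Z.
        (X ∨ (Z → ¬W)): β-rule — branch into X  //  (Z → ¬W).
          branch 1.1.1 (add X):
            ○ open, literals {X=T, Z=T}.
          branch 1.1.2 (add (Z → ¬W)):
            (Z → ¬W): β-rule — branch into ¬Z  //  ¬W.
              branch 1.1.2.1 (add ¬Z):
                × closes — contains both Z and ¬Z.
              branch 1.1.2.2 (add ¬W):
                ○ open, literals {W=F, Z=T}.
      branch 1.2 (add ((¬Z ∧ (V ∨ Y)) ∧ V)):
        ((¬Z ∧ (V ∨ Y)) ∧ V): α-rule — add (¬Z ∧ (V ∨ Y)), V.
        (¬Z ∧ (V ∨ Y)): α-rule — add ¬Z, (V ∨ Y).
        (V ∨ Y): β-rule — branch into V  //  Y.
          branch 1.2.1 (add V):
            ○ open, literals {V=T, Z=F}.
          branch 1.2.2 (add Y):
            ○ open, literals {V=T, Y=T, Z=F}.
  branch 2 (add ¬¬Y):
    ¬¬Y: drop double negation, giving Y.
    ○ open, literals {Y=T}.
1 branch closed, 5 open.
Each open branch fixes some atoms; the unmentioned ones are free. Counting distinct full assignments: branch {X=T, Z=T} (Y, V, W) contributes 8 new; branch {W=F, Z=T} (Y, V, X) contributes 4 new; branch {V=T, Z=F} (Y, W, X) contributes 8 new; branch {V=T, Y=T, Z=F} (W, X) contributes 0 new; branch {Y=T} (V, W, X, Z) contributes 6 new. Total: 26.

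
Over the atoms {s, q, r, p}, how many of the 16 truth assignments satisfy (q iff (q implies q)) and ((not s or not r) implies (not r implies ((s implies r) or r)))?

Initial set: {((q iff (q implies q)) and ((not s or not r) implies (not r implies ((s implies r) or r))))}.
((q iff (q implies q)) and ((not s or not r) implies (not r implies ((s implies r) or r)))): α-rule — add (q iff (q implies q)), ((not s or not r) implies (not r implies ((s implies r) or r))).
(q iff (q implies q)): β-rule — branch into q, (q implies q)  //  not q, not (q implies q).
  branch 1 (add q, (q implies q)):
    ((not s or not r) implies (not r implies ((s implies r) or r))): β-rule — branch into not (not s or not r)  //  (not r implies ((s implies r) or r)).
      branch 1.1 (add not (not s or not r)):
        not (not s or not r): α-rule — add not not s, not not r.
        (q implies q): β-rule — branch into not q  //  q.
          branch 1.1.1 (add not q):
            × closes — contains both q and not q.
          branch 1.1.2 (add q):
            ○ open, literals {q=1, r=1, s=1}.
      branch 1.2 (add (not r implies ((s implies r) or r))):
        (q implies q): β-rule — branch into not q  //  q.
          branch 1.2.1 (add not q):
            × closes — contains both q and not q.
          branch 1.2.2 (add q):
            (not r implies ((s implies r) or r)): β-rule — branch into not not r  //  ((s implies r) or r).
              branch 1.2.2.1 (add not not r):
                ○ open, literals {q=1, r=1}.
              branch 1.2.2.2 (add ((s implies r) or r)):
                ((s implies r) or r): β-rule — branch into (s implies r)  //  r.
                  branch 1.2.2.2.1 (add (s implies r)):
                    (s implies r): β-rule — branch into not s  //  r.
                      branch 1.2.2.2.1.1 (add not s):
                        ○ open, literals {q=1, s=0}.
                      branch 1.2.2.2.1.2 (add r):
                        ○ open, literals {q=1, r=1}.
                  branch 1.2.2.2.2 (add r):
                    ○ open, literals {q=1, r=1}.
  branch 2 (add not q, not (q implies q)):
    not (q implies q): α-rule — add q, not q.
    × closes — contains both q and not q.
3 branches closed, 5 open.
Each open branch fixes some atoms; the unmentioned ones are free. Counting distinct full assignments: branch {q=1, r=1, s=1} (p) contributes 2 new; branch {q=1, r=1} (s, p) contributes 2 new; branch {q=1, s=0} (r, p) contributes 2 new; branch {q=1, r=1} (s, p) contributes 0 new; branch {q=1, r=1} (s, p) contributes 0 new. Total: 6.

6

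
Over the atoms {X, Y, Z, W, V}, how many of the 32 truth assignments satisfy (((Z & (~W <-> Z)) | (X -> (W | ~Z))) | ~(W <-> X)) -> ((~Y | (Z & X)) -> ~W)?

Initial set: {((((Z & (~W <-> Z)) | (X -> (W | ~Z))) | ~(W <-> X)) -> ((~Y | (Z & X)) -> ~W))}.
((((Z & (~W <-> Z)) | (X -> (W | ~Z))) | ~(W <-> X)) -> ((~Y | (Z & X)) -> ~W)): β-rule — branch into ~(((Z & (~W <-> Z)) | (X -> (W | ~Z))) | ~(W <-> X))  //  ((~Y | (Z & X)) -> ~W).
  branch 1 (add ~(((Z & (~W <-> Z)) | (X -> (W | ~Z))) | ~(W <-> X))):
    ~(((Z & (~W <-> Z)) | (X -> (W | ~Z))) | ~(W <-> X)): α-rule — add ~((Z & (~W <-> Z)) | (X -> (W | ~Z))), ~~(W <-> X).
    ~((Z & (~W <-> Z)) | (X -> (W | ~Z))): α-rule — add ~(Z & (~W <-> Z)), ~(X -> (W | ~Z)).
    ~(X -> (W | ~Z)): α-rule — add X, ~(W | ~Z).
    ~(W | ~Z): α-rule — add ~W, ~~Z.
    ~~(W <-> X): β-rule — branch into W, X  //  ~W, ~X.
      branch 1.1 (add W, X):
        × closes — contains both W and ~W.
      branch 1.2 (add ~W, ~X):
        × closes — contains both X and ~X.
  branch 2 (add ((~Y | (Z & X)) -> ~W)):
    ((~Y | (Z & X)) -> ~W): β-rule — branch into ~(~Y | (Z & X))  //  ~W.
      branch 2.1 (add ~(~Y | (Z & X))):
        ~(~Y | (Z & X)): α-rule — add ~~Y, ~(Z & X).
        ~(Z & X): β-rule — branch into ~Z  //  ~X.
          branch 2.1.1 (add ~Z):
            ○ open, literals {Y=T, Z=F}.
          branch 2.1.2 (add ~X):
            ○ open, literals {X=F, Y=T}.
      branch 2.2 (add ~W):
        ○ open, literals {W=F}.
2 branches closed, 3 open.
Each open branch fixes some atoms; the unmentioned ones are free. Counting distinct full assignments: branch {Y=T, Z=F} (X, W, V) contributes 8 new; branch {X=F, Y=T} (Z, W, V) contributes 4 new; branch {W=F} (X, Y, Z, V) contributes 10 new. Total: 22.

22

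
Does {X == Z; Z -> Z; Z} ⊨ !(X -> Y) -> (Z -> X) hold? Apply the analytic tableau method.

Yes

Initial set: {(X == Z); (Z -> Z); Z; !(!(X -> Y) -> (Z -> X))}.
!(!(X -> Y) -> (Z -> X)): α-rule — add !(X -> Y), !(Z -> X).
!(X -> Y): α-rule — add X, !Y.
!(Z -> X): α-rule — add Z, !X.
× closes — contains both X and !X.
All 1 branch closes.
Every branch closed, so the premises entail the conclusion.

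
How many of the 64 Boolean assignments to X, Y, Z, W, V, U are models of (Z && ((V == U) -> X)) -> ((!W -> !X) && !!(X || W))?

Initial set: {((Z && ((V == U) -> X)) -> ((!W -> !X) && !!(X || W)))}.
((Z && ((V == U) -> X)) -> ((!W -> !X) && !!(X || W))): β-rule — branch into !(Z && ((V == U) -> X))  //  ((!W -> !X) && !!(X || W)).
  branch 1 (add !(Z && ((V == U) -> X))):
    !(Z && ((V == U) -> X)): β-rule — branch into !Z  //  !((V == U) -> X).
      branch 1.1 (add !Z):
        ○ open, literals {Z=F}.
      branch 1.2 (add !((V == U) -> X)):
        !((V == U) -> X): α-rule — add (V == U), !X.
        (V == U): β-rule — branch into V, U  //  !V, !U.
          branch 1.2.1 (add V, U):
            ○ open, literals {U=T, V=T, X=F}.
          branch 1.2.2 (add !V, !U):
            ○ open, literals {U=F, V=F, X=F}.
  branch 2 (add ((!W -> !X) && !!(X || W))):
    ((!W -> !X) && !!(X || W)): α-rule — add (!W -> !X), !!(X || W).
    !!(X || W): drop double negation, giving (X || W).
    (!W -> !X): β-rule — branch into !!W  //  !X.
      branch 2.1 (add !!W):
        (X || W): β-rule — branch into X  //  W.
          branch 2.1.1 (add X):
            ○ open, literals {W=T, X=T}.
          branch 2.1.2 (add W):
            ○ open, literals {W=T}.
      branch 2.2 (add !X):
        (X || W): β-rule — branch into X  //  W.
          branch 2.2.1 (add X):
            × closes — contains both X and !X.
          branch 2.2.2 (add W):
            ○ open, literals {W=T, X=F}.
1 branch closed, 6 open.
Each open branch fixes some atoms; the unmentioned ones are free. Counting distinct full assignments: branch {Z=F} (X, Y, W, V, U) contributes 32 new; branch {U=T, V=T, X=F} (Y, Z, W) contributes 4 new; branch {U=F, V=F, X=F} (Y, Z, W) contributes 4 new; branch {W=T, X=T} (Y, Z, V, U) contributes 8 new; branch {W=T} (X, Y, Z, V, U) contributes 4 new; branch {W=T, X=F} (Y, Z, V, U) contributes 0 new. Total: 52.

52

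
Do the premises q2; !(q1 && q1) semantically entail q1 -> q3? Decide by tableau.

Initial set: {q2; !(q1 && q1); !(q1 -> q3)}.
!(q1 -> q3): α-rule — add q1, !q3.
!(q1 && q1): β-rule — branch into !q1  //  !q1.
  branch 1 (add !q1):
    × closes — contains both q1 and !q1.
  branch 2 (add !q1):
    × closes — contains both q1 and !q1.
All 2 branches close.
Every branch closed, so the premises entail the conclusion.

Yes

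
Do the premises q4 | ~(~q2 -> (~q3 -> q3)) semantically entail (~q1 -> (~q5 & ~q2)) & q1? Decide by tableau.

Initial set: {(q4 | ~(~q2 -> (~q3 -> q3))); ~((~q1 -> (~q5 & ~q2)) & q1)}.
(q4 | ~(~q2 -> (~q3 -> q3))): β-rule — branch into q4  //  ~(~q2 -> (~q3 -> q3)).
  branch 1 (add q4):
    ~((~q1 -> (~q5 & ~q2)) & q1): β-rule — branch into ~(~q1 -> (~q5 & ~q2))  //  ~q1.
      branch 1.1 (add ~(~q1 -> (~q5 & ~q2))):
        ~(~q1 -> (~q5 & ~q2)): α-rule — add ~q1, ~(~q5 & ~q2).
        ~(~q5 & ~q2): β-rule — branch into ~~q5  //  ~~q2.
          branch 1.1.1 (add ~~q5):
            ○ open, literals {q1=0, q4=1, q5=1}.
          branch 1.1.2 (add ~~q2):
            ○ open, literals {q1=0, q2=1, q4=1}.
      branch 1.2 (add ~q1):
        ○ open, literals {q1=0, q4=1}.
  branch 2 (add ~(~q2 -> (~q3 -> q3))):
    ~(~q2 -> (~q3 -> q3)): α-rule — add ~q2, ~(~q3 -> q3).
    ~(~q3 -> q3): α-rule — add ~q3, ~q3.
    ~((~q1 -> (~q5 & ~q2)) & q1): β-rule — branch into ~(~q1 -> (~q5 & ~q2))  //  ~q1.
      branch 2.1 (add ~(~q1 -> (~q5 & ~q2))):
        ~(~q1 -> (~q5 & ~q2)): α-rule — add ~q1, ~(~q5 & ~q2).
        ~(~q5 & ~q2): β-rule — branch into ~~q5  //  ~~q2.
          branch 2.1.1 (add ~~q5):
            ○ open, literals {q1=0, q2=0, q3=0, q5=1}.
          branch 2.1.2 (add ~~q2):
            × closes — contains both q2 and ~q2.
      branch 2.2 (add ~q1):
        ○ open, literals {q1=0, q2=0, q3=0}.
1 branch closed, 5 open.
An open branch gives a countermodel: q1=0, q4=1, q5=1 (unmentioned atoms arbitrary); the premises hold there but the conclusion fails.

No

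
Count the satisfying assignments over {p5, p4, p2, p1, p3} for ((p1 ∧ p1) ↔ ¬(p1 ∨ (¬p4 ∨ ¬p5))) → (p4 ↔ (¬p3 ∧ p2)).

27

Initial set: {(((p1 ∧ p1) ↔ ¬(p1 ∨ (¬p4 ∨ ¬p5))) → (p4 ↔ (¬p3 ∧ p2)))}.
(((p1 ∧ p1) ↔ ¬(p1 ∨ (¬p4 ∨ ¬p5))) → (p4 ↔ (¬p3 ∧ p2))): β-rule — branch into ¬((p1 ∧ p1) ↔ ¬(p1 ∨ (¬p4 ∨ ¬p5)))  //  (p4 ↔ (¬p3 ∧ p2)).
  branch 1 (add ¬((p1 ∧ p1) ↔ ¬(p1 ∨ (¬p4 ∨ ¬p5)))):
    ¬((p1 ∧ p1) ↔ ¬(p1 ∨ (¬p4 ∨ ¬p5))): β-rule — branch into (p1 ∧ p1), ¬¬(p1 ∨ (¬p4 ∨ ¬p5))  //  ¬(p1 ∧ p1), ¬(p1 ∨ (¬p4 ∨ ¬p5)).
      branch 1.1 (add (p1 ∧ p1), ¬¬(p1 ∨ (¬p4 ∨ ¬p5))):
        (p1 ∧ p1): α-rule — add p1, p1.
        ¬¬(p1 ∨ (¬p4 ∨ ¬p5)): β-rule — branch into p1  //  (¬p4 ∨ ¬p5).
          branch 1.1.1 (add p1):
            ○ open, literals {p1=true}.
          branch 1.1.2 (add (¬p4 ∨ ¬p5)):
            (¬p4 ∨ ¬p5): β-rule — branch into ¬p4  //  ¬p5.
              branch 1.1.2.1 (add ¬p4):
                ○ open, literals {p1=true, p4=false}.
              branch 1.1.2.2 (add ¬p5):
                ○ open, literals {p1=true, p5=false}.
      branch 1.2 (add ¬(p1 ∧ p1), ¬(p1 ∨ (¬p4 ∨ ¬p5))):
        ¬(p1 ∨ (¬p4 ∨ ¬p5)): α-rule — add ¬p1, ¬(¬p4 ∨ ¬p5).
        ¬(¬p4 ∨ ¬p5): α-rule — add ¬¬p4, ¬¬p5.
        ¬(p1 ∧ p1): β-rule — branch into ¬p1  //  ¬p1.
          branch 1.2.1 (add ¬p1):
            ○ open, literals {p1=false, p4=true, p5=true}.
          branch 1.2.2 (add ¬p1):
            ○ open, literals {p1=false, p4=true, p5=true}.
  branch 2 (add (p4 ↔ (¬p3 ∧ p2))):
    (p4 ↔ (¬p3 ∧ p2)): β-rule — branch into p4, (¬p3 ∧ p2)  //  ¬p4, ¬(¬p3 ∧ p2).
      branch 2.1 (add p4, (¬p3 ∧ p2)):
        (¬p3 ∧ p2): α-rule — add ¬p3, p2.
        ○ open, literals {p2=true, p3=false, p4=true}.
      branch 2.2 (add ¬p4, ¬(¬p3 ∧ p2)):
        ¬(¬p3 ∧ p2): β-rule — branch into ¬¬p3  //  ¬p2.
          branch 2.2.1 (add ¬¬p3):
            ○ open, literals {p3=true, p4=false}.
          branch 2.2.2 (add ¬p2):
            ○ open, literals {p2=false, p4=false}.
0 branches closed, 8 open.
Each open branch fixes some atoms; the unmentioned ones are free. Counting distinct full assignments: branch {p1=true} (p5, p4, p2, p3) contributes 16 new; branch {p1=true, p4=false} (p5, p2, p3) contributes 0 new; branch {p1=true, p5=false} (p4, p2, p3) contributes 0 new; branch {p1=false, p4=true, p5=true} (p2, p3) contributes 4 new; branch {p1=false, p4=true, p5=true} (p2, p3) contributes 0 new; branch {p2=true, p3=false, p4=true} (p5, p1) contributes 1 new; branch {p3=true, p4=false} (p5, p2, p1) contributes 4 new; branch {p2=false, p4=false} (p5, p1, p3) contributes 2 new. Total: 27.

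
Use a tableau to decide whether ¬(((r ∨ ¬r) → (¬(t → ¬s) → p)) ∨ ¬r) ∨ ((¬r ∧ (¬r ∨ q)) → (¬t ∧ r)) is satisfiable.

Initial set: {(¬(((r ∨ ¬r) → (¬(t → ¬s) → p)) ∨ ¬r) ∨ ((¬r ∧ (¬r ∨ q)) → (¬t ∧ r)))}.
(¬(((r ∨ ¬r) → (¬(t → ¬s) → p)) ∨ ¬r) ∨ ((¬r ∧ (¬r ∨ q)) → (¬t ∧ r))): β-rule — branch into ¬(((r ∨ ¬r) → (¬(t → ¬s) → p)) ∨ ¬r)  //  ((¬r ∧ (¬r ∨ q)) → (¬t ∧ r)).
  branch 1 (add ¬(((r ∨ ¬r) → (¬(t → ¬s) → p)) ∨ ¬r)):
    ¬(((r ∨ ¬r) → (¬(t → ¬s) → p)) ∨ ¬r): α-rule — add ¬((r ∨ ¬r) → (¬(t → ¬s) → p)), ¬¬r.
    ¬((r ∨ ¬r) → (¬(t → ¬s) → p)): α-rule — add (r ∨ ¬r), ¬(¬(t → ¬s) → p).
    ¬(¬(t → ¬s) → p): α-rule — add ¬(t → ¬s), ¬p.
    ¬(t → ¬s): α-rule — add t, ¬¬s.
    (r ∨ ¬r): β-rule — branch into r  //  ¬r.
      branch 1.1 (add r):
        ○ open, literals {p=0, r=1, s=1, t=1}.
      branch 1.2 (add ¬r):
        × closes — contains both r and ¬r.
  branch 2 (add ((¬r ∧ (¬r ∨ q)) → (¬t ∧ r))):
    ((¬r ∧ (¬r ∨ q)) → (¬t ∧ r)): β-rule — branch into ¬(¬r ∧ (¬r ∨ q))  //  (¬t ∧ r).
      branch 2.1 (add ¬(¬r ∧ (¬r ∨ q))):
        ¬(¬r ∧ (¬r ∨ q)): β-rule — branch into ¬¬r  //  ¬(¬r ∨ q).
          branch 2.1.1 (add ¬¬r):
            ○ open, literals {r=1}.
          branch 2.1.2 (add ¬(¬r ∨ q)):
            ¬(¬r ∨ q): α-rule — add ¬¬r, ¬q.
            ○ open, literals {q=0, r=1}.
      branch 2.2 (add (¬t ∧ r)):
        (¬t ∧ r): α-rule — add ¬t, r.
        ○ open, literals {r=1, t=0}.
1 branch closed, 4 open.
An open branch gives a satisfying assignment: p=0, r=1, s=1, t=1.

Satisfiable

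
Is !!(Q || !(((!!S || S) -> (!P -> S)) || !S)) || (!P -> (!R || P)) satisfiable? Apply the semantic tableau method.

Initial set: {(!!(Q || !(((!!S || S) -> (!P -> S)) || !S)) || (!P -> (!R || P)))}.
(!!(Q || !(((!!S || S) -> (!P -> S)) || !S)) || (!P -> (!R || P))): β-rule — branch into !!(Q || !(((!!S || S) -> (!P -> S)) || !S))  //  (!P -> (!R || P)).
  branch 1 (add !!(Q || !(((!!S || S) -> (!P -> S)) || !S))):
    !!(Q || !(((!!S || S) -> (!P -> S)) || !S)): drop double negation, giving (Q || !(((!!S || S) -> (!P -> S)) || !S)).
    (Q || !(((!!S || S) -> (!P -> S)) || !S)): β-rule — branch into Q  //  !(((!!S || S) -> (!P -> S)) || !S).
      branch 1.1 (add Q):
        ○ open, literals {Q=true}.
      branch 1.2 (add !(((!!S || S) -> (!P -> S)) || !S)):
        !(((!!S || S) -> (!P -> S)) || !S): α-rule — add !((!!S || S) -> (!P -> S)), !!S.
        !((!!S || S) -> (!P -> S)): α-rule — add (!!S || S), !(!P -> S).
        !(!P -> S): α-rule — add !P, !S.
        × closes — contains both S and !S.
  branch 2 (add (!P -> (!R || P))):
    (!P -> (!R || P)): β-rule — branch into !!P  //  (!R || P).
      branch 2.1 (add !!P):
        ○ open, literals {P=true}.
      branch 2.2 (add (!R || P)):
        (!R || P): β-rule — branch into !R  //  P.
          branch 2.2.1 (add !R):
            ○ open, literals {R=false}.
          branch 2.2.2 (add P):
            ○ open, literals {P=true}.
1 branch closed, 4 open.
An open branch gives a satisfying assignment: Q=true.

Satisfiable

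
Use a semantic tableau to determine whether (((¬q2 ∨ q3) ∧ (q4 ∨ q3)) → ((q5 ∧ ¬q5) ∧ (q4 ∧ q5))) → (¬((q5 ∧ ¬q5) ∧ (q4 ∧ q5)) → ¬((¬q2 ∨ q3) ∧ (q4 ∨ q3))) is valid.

Assume the negation and expand:
Initial set: {F ((((¬q2 ∨ q3) ∧ (q4 ∨ q3)) → ((q5 ∧ ¬q5) ∧ (q4 ∧ q5))) → (¬((q5 ∧ ¬q5) ∧ (q4 ∧ q5)) → ¬((¬q2 ∨ q3) ∧ (q4 ∨ q3))))}.
F ((((¬q2 ∨ q3) ∧ (q4 ∨ q3)) → ((q5 ∧ ¬q5) ∧ (q4 ∧ q5))) → (¬((q5 ∧ ¬q5) ∧ (q4 ∧ q5)) → ¬((¬q2 ∨ q3) ∧ (q4 ∨ q3)))): α-rule — add T (((¬q2 ∨ q3) ∧ (q4 ∨ q3)) → ((q5 ∧ ¬q5) ∧ (q4 ∧ q5))), F (¬((q5 ∧ ¬q5) ∧ (q4 ∧ q5)) → ¬((¬q2 ∨ q3) ∧ (q4 ∨ q3))).
F (¬((q5 ∧ ¬q5) ∧ (q4 ∧ q5)) → ¬((¬q2 ∨ q3) ∧ (q4 ∨ q3))): α-rule — add T ¬((q5 ∧ ¬q5) ∧ (q4 ∧ q5)), F ¬((¬q2 ∨ q3) ∧ (q4 ∨ q3)).
F ¬((¬q2 ∨ q3) ∧ (q4 ∨ q3)): α-rule — add T (¬q2 ∨ q3), T (q4 ∨ q3).
T (((¬q2 ∨ q3) ∧ (q4 ∨ q3)) → ((q5 ∧ ¬q5) ∧ (q4 ∧ q5))): β-rule — branch into F ((¬q2 ∨ q3) ∧ (q4 ∨ q3))  //  T ((q5 ∧ ¬q5) ∧ (q4 ∧ q5)).
  branch 1 (add F ((¬q2 ∨ q3) ∧ (q4 ∨ q3))):
    T ¬((q5 ∧ ¬q5) ∧ (q4 ∧ q5)): β-rule — branch into F (q5 ∧ ¬q5)  //  F (q4 ∧ q5).
      branch 1.1 (add F (q5 ∧ ¬q5)):
        T (¬q2 ∨ q3): β-rule — branch into T ¬q2  //  T q3.
          branch 1.1.1 (add T ¬q2):
            T (q4 ∨ q3): β-rule — branch into T q4  //  T q3.
              branch 1.1.1.1 (add T q4):
                F ((¬q2 ∨ q3) ∧ (q4 ∨ q3)): β-rule — branch into F (¬q2 ∨ q3)  //  F (q4 ∨ q3).
                  branch 1.1.1.1.1 (add F (¬q2 ∨ q3)):
                    F (¬q2 ∨ q3): α-rule — add F ¬q2, F q3.
                    × closes — contains both q2 and ¬q2.
                  branch 1.1.1.1.2 (add F (q4 ∨ q3)):
                    F (q4 ∨ q3): α-rule — add F q4, F q3.
                    × closes — contains both q4 and ¬q4.
              branch 1.1.1.2 (add T q3):
                F ((¬q2 ∨ q3) ∧ (q4 ∨ q3)): β-rule — branch into F (¬q2 ∨ q3)  //  F (q4 ∨ q3).
                  branch 1.1.1.2.1 (add F (¬q2 ∨ q3)):
                    F (¬q2 ∨ q3): α-rule — add F ¬q2, F q3.
                    × closes — contains both q2 and ¬q2.
                  branch 1.1.1.2.2 (add F (q4 ∨ q3)):
                    F (q4 ∨ q3): α-rule — add F q4, F q3.
                    × closes — contains both q3 and ¬q3.
          branch 1.1.2 (add T q3):
            T (q4 ∨ q3): β-rule — branch into T q4  //  T q3.
              branch 1.1.2.1 (add T q4):
                F ((¬q2 ∨ q3) ∧ (q4 ∨ q3)): β-rule — branch into F (¬q2 ∨ q3)  //  F (q4 ∨ q3).
                  branch 1.1.2.1.1 (add F (¬q2 ∨ q3)):
                    F (¬q2 ∨ q3): α-rule — add F ¬q2, F q3.
                    × closes — contains both q3 and ¬q3.
                  branch 1.1.2.1.2 (add F (q4 ∨ q3)):
                    F (q4 ∨ q3): α-rule — add F q4, F q3.
                    × closes — contains both q4 and ¬q4.
              branch 1.1.2.2 (add T q3):
                F ((¬q2 ∨ q3) ∧ (q4 ∨ q3)): β-rule — branch into F (¬q2 ∨ q3)  //  F (q4 ∨ q3).
                  branch 1.1.2.2.1 (add F (¬q2 ∨ q3)):
                    F (¬q2 ∨ q3): α-rule — add F ¬q2, F q3.
                    × closes — contains both q3 and ¬q3.
                  branch 1.1.2.2.2 (add F (q4 ∨ q3)):
                    F (q4 ∨ q3): α-rule — add F q4, F q3.
                    × closes — contains both q3 and ¬q3.
      branch 1.2 (add F (q4 ∧ q5)):
        T (¬q2 ∨ q3): β-rule — branch into T ¬q2  //  T q3.
          branch 1.2.1 (add T ¬q2):
            T (q4 ∨ q3): β-rule — branch into T q4  //  T q3.
              branch 1.2.1.1 (add T q4):
                F ((¬q2 ∨ q3) ∧ (q4 ∨ q3)): β-rule — branch into F (¬q2 ∨ q3)  //  F (q4 ∨ q3).
                  branch 1.2.1.1.1 (add F (¬q2 ∨ q3)):
                    F (¬q2 ∨ q3): α-rule — add F ¬q2, F q3.
                    × closes — contains both q2 and ¬q2.
                  branch 1.2.1.1.2 (add F (q4 ∨ q3)):
                    F (q4 ∨ q3): α-rule — add F q4, F q3.
                    × closes — contains both q4 and ¬q4.
              branch 1.2.1.2 (add T q3):
                F ((¬q2 ∨ q3) ∧ (q4 ∨ q3)): β-rule — branch into F (¬q2 ∨ q3)  //  F (q4 ∨ q3).
                  branch 1.2.1.2.1 (add F (¬q2 ∨ q3)):
                    F (¬q2 ∨ q3): α-rule — add F ¬q2, F q3.
                    × closes — contains both q2 and ¬q2.
                  branch 1.2.1.2.2 (add F (q4 ∨ q3)):
                    F (q4 ∨ q3): α-rule — add F q4, F q3.
                    × closes — contains both q3 and ¬q3.
          branch 1.2.2 (add T q3):
            T (q4 ∨ q3): β-rule — branch into T q4  //  T q3.
              branch 1.2.2.1 (add T q4):
                F ((¬q2 ∨ q3) ∧ (q4 ∨ q3)): β-rule — branch into F (¬q2 ∨ q3)  //  F (q4 ∨ q3).
                  branch 1.2.2.1.1 (add F (¬q2 ∨ q3)):
                    F (¬q2 ∨ q3): α-rule — add F ¬q2, F q3.
                    × closes — contains both q3 and ¬q3.
                  branch 1.2.2.1.2 (add F (q4 ∨ q3)):
                    F (q4 ∨ q3): α-rule — add F q4, F q3.
                    × closes — contains both q4 and ¬q4.
              branch 1.2.2.2 (add T q3):
                F ((¬q2 ∨ q3) ∧ (q4 ∨ q3)): β-rule — branch into F (¬q2 ∨ q3)  //  F (q4 ∨ q3).
                  branch 1.2.2.2.1 (add F (¬q2 ∨ q3)):
                    F (¬q2 ∨ q3): α-rule — add F ¬q2, F q3.
                    × closes — contains both q3 and ¬q3.
                  branch 1.2.2.2.2 (add F (q4 ∨ q3)):
                    F (q4 ∨ q3): α-rule — add F q4, F q3.
                    × closes — contains both q3 and ¬q3.
  branch 2 (add T ((q5 ∧ ¬q5) ∧ (q4 ∧ q5))):
    T ((q5 ∧ ¬q5) ∧ (q4 ∧ q5)): α-rule — add T (q5 ∧ ¬q5), T (q4 ∧ q5).
    T (q5 ∧ ¬q5): α-rule — add T q5, T ¬q5.
    × closes — contains both q5 and ¬q5.
All 17 branches close.
Every branch closed, so the negation is unsatisfiable and the formula is valid.

Valid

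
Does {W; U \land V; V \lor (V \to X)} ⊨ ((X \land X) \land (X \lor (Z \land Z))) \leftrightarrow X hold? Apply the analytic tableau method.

Yes

Initial set: {T W; T (U \land V); T (V \lor (V \to X)); F (((X \land X) \land (X \lor (Z \land Z))) \leftrightarrow X)}.
T (U \land V): α-rule — add T U, T V.
T (V \lor (V \to X)): β-rule — branch into T V  //  T (V \to X).
  branch 1 (add T V):
    F (((X \land X) \land (X \lor (Z \land Z))) \leftrightarrow X): β-rule — branch into T ((X \land X) \land (X \lor (Z \land Z))), F X  //  F ((X \land X) \land (X \lor (Z \land Z))), T X.
      branch 1.1 (add T ((X \land X) \land (X \lor (Z \land Z))), F X):
        T ((X \land X) \land (X \lor (Z \land Z))): α-rule — add T (X \land X), T (X \lor (Z \land Z)).
        T (X \land X): α-rule — add T X, T X.
        × closes — contains both X and \lnot X.
      branch 1.2 (add F ((X \land X) \land (X \lor (Z \land Z))), T X):
        F ((X \land X) \land (X \lor (Z \land Z))): β-rule — branch into F (X \land X)  //  F (X \lor (Z \land Z)).
          branch 1.2.1 (add F (X \land X)):
            F (X \land X): β-rule — branch into F X  //  F X.
              branch 1.2.1.1 (add F X):
                × closes — contains both X and \lnot X.
              branch 1.2.1.2 (add F X):
                × closes — contains both X and \lnot X.
          branch 1.2.2 (add F (X \lor (Z \land Z))):
            F (X \lor (Z \land Z)): α-rule — add F X, F (Z \land Z).
            × closes — contains both X and \lnot X.
  branch 2 (add T (V \to X)):
    F (((X \land X) \land (X \lor (Z \land Z))) \leftrightarrow X): β-rule — branch into T ((X \land X) \land (X \lor (Z \land Z))), F X  //  F ((X \land X) \land (X \lor (Z \land Z))), T X.
      branch 2.1 (add T ((X \land X) \land (X \lor (Z \land Z))), F X):
        T ((X \land X) \land (X \lor (Z \land Z))): α-rule — add T (X \land X), T (X \lor (Z \land Z)).
        T (X \land X): α-rule — add T X, T X.
        × closes — contains both X and \lnot X.
      branch 2.2 (add F ((X \land X) \land (X \lor (Z \land Z))), T X):
        T (V \to X): β-rule — branch into F V  //  T X.
          branch 2.2.1 (add F V):
            × closes — contains both V and \lnot V.
          branch 2.2.2 (add T X):
            F ((X \land X) \land (X \lor (Z \land Z))): β-rule — branch into F (X \land X)  //  F (X \lor (Z \land Z)).
              branch 2.2.2.1 (add F (X \land X)):
                F (X \land X): β-rule — branch into F X  //  F X.
                  branch 2.2.2.1.1 (add F X):
                    × closes — contains both X and \lnot X.
                  branch 2.2.2.1.2 (add F X):
                    × closes — contains both X and \lnot X.
              branch 2.2.2.2 (add F (X \lor (Z \land Z))):
                F (X \lor (Z \land Z)): α-rule — add F X, F (Z \land Z).
                × closes — contains both X and \lnot X.
All 9 branches close.
Every branch closed, so the premises entail the conclusion.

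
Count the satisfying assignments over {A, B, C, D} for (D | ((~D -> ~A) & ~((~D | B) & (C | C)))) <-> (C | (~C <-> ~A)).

Initial set: {T ((D | ((~D -> ~A) & ~((~D | B) & (C | C)))) <-> (C | (~C <-> ~A)))}.
T ((D | ((~D -> ~A) & ~((~D | B) & (C | C)))) <-> (C | (~C <-> ~A))): β-rule — branch into T (D | ((~D -> ~A) & ~((~D | B) & (C | C)))), T (C | (~C <-> ~A))  //  F (D | ((~D -> ~A) & ~((~D | B) & (C | C)))), F (C | (~C <-> ~A)).
  branch 1 (add T (D | ((~D -> ~A) & ~((~D | B) & (C | C)))), T (C | (~C <-> ~A))):
    T (D | ((~D -> ~A) & ~((~D | B) & (C | C)))): β-rule — branch into T D  //  T ((~D -> ~A) & ~((~D | B) & (C | C))).
      branch 1.1 (add T D):
        T (C | (~C <-> ~A)): β-rule — branch into T C  //  T (~C <-> ~A).
          branch 1.1.1 (add T C):
            ○ open, literals {C=T, D=T}.
          branch 1.1.2 (add T (~C <-> ~A)):
            T (~C <-> ~A): β-rule — branch into T ~C, T ~A  //  F ~C, F ~A.
              branch 1.1.2.1 (add T ~C, T ~A):
                ○ open, literals {A=F, C=F, D=T}.
              branch 1.1.2.2 (add F ~C, F ~A):
                ○ open, literals {A=T, C=T, D=T}.
      branch 1.2 (add T ((~D -> ~A) & ~((~D | B) & (C | C)))):
        T ((~D -> ~A) & ~((~D | B) & (C | C))): α-rule — add T (~D -> ~A), T ~((~D | B) & (C | C)).
        T (C | (~C <-> ~A)): β-rule — branch into T C  //  T (~C <-> ~A).
          branch 1.2.1 (add T C):
            T (~D -> ~A): β-rule — branch into F ~D  //  T ~A.
              branch 1.2.1.1 (add F ~D):
                T ~((~D | B) & (C | C)): β-rule — branch into F (~D | B)  //  F (C | C).
                  branch 1.2.1.1.1 (add F (~D | B)):
                    F (~D | B): α-rule — add F ~D, F B.
                    ○ open, literals {B=F, C=T, D=T}.
                  branch 1.2.1.1.2 (add F (C | C)):
                    F (C | C): α-rule — add F C, F C.
                    × closes — contains both C and ~C.
              branch 1.2.1.2 (add T ~A):
                T ~((~D | B) & (C | C)): β-rule — branch into F (~D | B)  //  F (C | C).
                  branch 1.2.1.2.1 (add F (~D | B)):
                    F (~D | B): α-rule — add F ~D, F B.
                    ○ open, literals {A=F, B=F, C=T, D=T}.
                  branch 1.2.1.2.2 (add F (C | C)):
                    F (C | C): α-rule — add F C, F C.
                    × closes — contains both C and ~C.
          branch 1.2.2 (add T (~C <-> ~A)):
            T (~D -> ~A): β-rule — branch into F ~D  //  T ~A.
              branch 1.2.2.1 (add F ~D):
                T ~((~D | B) & (C | C)): β-rule — branch into F (~D | B)  //  F (C | C).
                  branch 1.2.2.1.1 (add F (~D | B)):
                    F (~D | B): α-rule — add F ~D, F B.
                    T (~C <-> ~A): β-rule — branch into T ~C, T ~A  //  F ~C, F ~A.
                      branch 1.2.2.1.1.1 (add T ~C, T ~A):
                        ○ open, literals {A=F, B=F, C=F, D=T}.
                      branch 1.2.2.1.1.2 (add F ~C, F ~A):
                        ○ open, literals {A=T, B=F, C=T, D=T}.
                  branch 1.2.2.1.2 (add F (C | C)):
                    F (C | C): α-rule — add F C, F C.
                    T (~C <-> ~A): β-rule — branch into T ~C, T ~A  //  F ~C, F ~A.
                      branch 1.2.2.1.2.1 (add T ~C, T ~A):
                        ○ open, literals {A=F, C=F, D=T}.
                      branch 1.2.2.1.2.2 (add F ~C, F ~A):
                        × closes — contains both C and ~C.
              branch 1.2.2.2 (add T ~A):
                T ~((~D | B) & (C | C)): β-rule — branch into F (~D | B)  //  F (C | C).
                  branch 1.2.2.2.1 (add F (~D | B)):
                    F (~D | B): α-rule — add F ~D, F B.
                    T (~C <-> ~A): β-rule — branch into T ~C, T ~A  //  F ~C, F ~A.
                      branch 1.2.2.2.1.1 (add T ~C, T ~A):
                        ○ open, literals {A=F, B=F, C=F, D=T}.
                      branch 1.2.2.2.1.2 (add F ~C, F ~A):
                        × closes — contains both A and ~A.
                  branch 1.2.2.2.2 (add F (C | C)):
                    F (C | C): α-rule — add F C, F C.
                    T (~C <-> ~A): β-rule — branch into T ~C, T ~A  //  F ~C, F ~A.
                      branch 1.2.2.2.2.1 (add T ~C, T ~A):
                        ○ open, literals {A=F, C=F}.
                      branch 1.2.2.2.2.2 (add F ~C, F ~A):
                        × closes — contains both C and ~C.
  branch 2 (add F (D | ((~D -> ~A) & ~((~D | B) & (C | C)))), F (C | (~C <-> ~A))):
    F (D | ((~D -> ~A) & ~((~D | B) & (C | C)))): α-rule — add F D, F ((~D -> ~A) & ~((~D | B) & (C | C))).
    F (C | (~C <-> ~A)): α-rule — add F C, F (~C <-> ~A).
    F ((~D -> ~A) & ~((~D | B) & (C | C))): β-rule — branch into F (~D -> ~A)  //  F ~((~D | B) & (C | C)).
      branch 2.1 (add F (~D -> ~A)):
        F (~D -> ~A): α-rule — add T ~D, F ~A.
        F (~C <-> ~A): β-rule — branch into T ~C, F ~A  //  F ~C, T ~A.
          branch 2.1.1 (add T ~C, F ~A):
            ○ open, literals {A=T, C=F, D=F}.
          branch 2.1.2 (add F ~C, T ~A):
            × closes — contains both C and ~C.
      branch 2.2 (add F ~((~D | B) & (C | C))):
        F ~((~D | B) & (C | C)): α-rule — add T (~D | B), T (C | C).
        F (~C <-> ~A): β-rule — branch into T ~C, F ~A  //  F ~C, T ~A.
          branch 2.2.1 (add T ~C, F ~A):
            T (~D | B): β-rule — branch into T ~D  //  T B.
              branch 2.2.1.1 (add T ~D):
                T (C | C): β-rule — branch into T C  //  T C.
                  branch 2.2.1.1.1 (add T C):
                    × closes — contains both C and ~C.
                  branch 2.2.1.1.2 (add T C):
                    × closes — contains both C and ~C.
              branch 2.2.1.2 (add T B):
                T (C | C): β-rule — branch into T C  //  T C.
                  branch 2.2.1.2.1 (add T C):
                    × closes — contains both C and ~C.
                  branch 2.2.1.2.2 (add T C):
                    × closes — contains both C and ~C.
          branch 2.2.2 (add F ~C, T ~A):
            × closes — contains both C and ~C.
11 branches closed, 11 open.
Each open branch fixes some atoms; the unmentioned ones are free. Counting distinct full assignments: branch {C=T, D=T} (A, B) contributes 4 new; branch {A=F, C=F, D=T} (B) contributes 2 new; branch {A=T, C=T, D=T} (B) contributes 0 new; branch {B=F, C=T, D=T} (A) contributes 0 new; branch {A=F, B=F, C=T, D=T} (none free) contributes 0 new; branch {A=F, B=F, C=F, D=T} (none free) contributes 0 new; branch {A=T, B=F, C=T, D=T} (none free) contributes 0 new; branch {A=F, C=F, D=T} (B) contributes 0 new; branch {A=F, B=F, C=F, D=T} (none free) contributes 0 new; branch {A=F, C=F} (B, D) contributes 2 new; branch {A=T, C=F, D=F} (B) contributes 2 new. Total: 10.

10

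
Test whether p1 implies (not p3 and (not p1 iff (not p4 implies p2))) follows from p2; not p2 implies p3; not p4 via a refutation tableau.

Initial set: {p2; (not p2 implies p3); not p4; not (p1 implies (not p3 and (not p1 iff (not p4 implies p2))))}.
not (p1 implies (not p3 and (not p1 iff (not p4 implies p2)))): α-rule — add p1, not (not p3 and (not p1 iff (not p4 implies p2))).
(not p2 implies p3): β-rule — branch into not not p2  //  p3.
  branch 1 (add not not p2):
    not (not p3 and (not p1 iff (not p4 implies p2))): β-rule — branch into not not p3  //  not (not p1 iff (not p4 implies p2)).
      branch 1.1 (add not not p3):
        ○ open, literals {p1=true, p2=true, p3=true, p4=false}.
      branch 1.2 (add not (not p1 iff (not p4 implies p2))):
        not (not p1 iff (not p4 implies p2)): β-rule — branch into not p1, not (not p4 implies p2)  //  not not p1, (not p4 implies p2).
          branch 1.2.1 (add not p1, not (not p4 implies p2)):
            × closes — contains both p1 and not p1.
          branch 1.2.2 (add not not p1, (not p4 implies p2)):
            (not p4 implies p2): β-rule — branch into not not p4  //  p2.
              branch 1.2.2.1 (add not not p4):
                × closes — contains both p4 and not p4.
              branch 1.2.2.2 (add p2):
                ○ open, literals {p1=true, p2=true, p4=false}.
  branch 2 (add p3):
    not (not p3 and (not p1 iff (not p4 implies p2))): β-rule — branch into not not p3  //  not (not p1 iff (not p4 implies p2)).
      branch 2.1 (add not not p3):
        ○ open, literals {p1=true, p2=true, p3=true, p4=false}.
      branch 2.2 (add not (not p1 iff (not p4 implies p2))):
        not (not p1 iff (not p4 implies p2)): β-rule — branch into not p1, not (not p4 implies p2)  //  not not p1, (not p4 implies p2).
          branch 2.2.1 (add not p1, not (not p4 implies p2)):
            × closes — contains both p1 and not p1.
          branch 2.2.2 (add not not p1, (not p4 implies p2)):
            (not p4 implies p2): β-rule — branch into not not p4  //  p2.
              branch 2.2.2.1 (add not not p4):
                × closes — contains both p4 and not p4.
              branch 2.2.2.2 (add p2):
                ○ open, literals {p1=true, p2=true, p3=true, p4=false}.
4 branches closed, 4 open.
An open branch gives a countermodel: p1=true, p2=true, p3=true, p4=false (unmentioned atoms arbitrary); the premises hold there but the conclusion fails.

No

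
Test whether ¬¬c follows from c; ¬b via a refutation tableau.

Initial set: {T c; T ¬b; F ¬¬c}.
F ¬¬c: drop double negation, giving F c.
× closes — contains both c and ¬c.
All 1 branch closes.
Every branch closed, so the premises entail the conclusion.

Yes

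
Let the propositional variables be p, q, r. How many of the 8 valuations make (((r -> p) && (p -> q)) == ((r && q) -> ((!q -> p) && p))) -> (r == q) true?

Initial set: {((((r -> p) && (p -> q)) == ((r && q) -> ((!q -> p) && p))) -> (r == q))}.
((((r -> p) && (p -> q)) == ((r && q) -> ((!q -> p) && p))) -> (r == q)): β-rule — branch into !(((r -> p) && (p -> q)) == ((r && q) -> ((!q -> p) && p)))  //  (r == q).
  branch 1 (add !(((r -> p) && (p -> q)) == ((r && q) -> ((!q -> p) && p)))):
    !(((r -> p) && (p -> q)) == ((r && q) -> ((!q -> p) && p))): β-rule — branch into ((r -> p) && (p -> q)), !((r && q) -> ((!q -> p) && p))  //  !((r -> p) && (p -> q)), ((r && q) -> ((!q -> p) && p)).
      branch 1.1 (add ((r -> p) && (p -> q)), !((r && q) -> ((!q -> p) && p))):
        ((r -> p) && (p -> q)): α-rule — add (r -> p), (p -> q).
        !((r && q) -> ((!q -> p) && p)): α-rule — add (r && q), !((!q -> p) && p).
        (r && q): α-rule — add r, q.
        (r -> p): β-rule — branch into !r  //  p.
          branch 1.1.1 (add !r):
            × closes — contains both r and !r.
          branch 1.1.2 (add p):
            (p -> q): β-rule — branch into !p  //  q.
              branch 1.1.2.1 (add !p):
                × closes — contains both p and !p.
              branch 1.1.2.2 (add q):
                !((!q -> p) && p): β-rule — branch into !(!q -> p)  //  !p.
                  branch 1.1.2.2.1 (add !(!q -> p)):
                    !(!q -> p): α-rule — add !q, !p.
                    × closes — contains both q and !q.
                  branch 1.1.2.2.2 (add !p):
                    × closes — contains both p and !p.
      branch 1.2 (add !((r -> p) && (p -> q)), ((r && q) -> ((!q -> p) && p))):
        !((r -> p) && (p -> q)): β-rule — branch into !(r -> p)  //  !(p -> q).
          branch 1.2.1 (add !(r -> p)):
            !(r -> p): α-rule — add r, !p.
            ((r && q) -> ((!q -> p) && p)): β-rule — branch into !(r && q)  //  ((!q -> p) && p).
              branch 1.2.1.1 (add !(r && q)):
                !(r && q): β-rule — branch into !r  //  !q.
                  branch 1.2.1.1.1 (add !r):
                    × closes — contains both r and !r.
                  branch 1.2.1.1.2 (add !q):
                    ○ open, literals {p=F, q=F, r=T}.
              branch 1.2.1.2 (add ((!q -> p) && p)):
                ((!q -> p) && p): α-rule — add (!q -> p), p.
                × closes — contains both p and !p.
          branch 1.2.2 (add !(p -> q)):
            !(p -> q): α-rule — add p, !q.
            ((r && q) -> ((!q -> p) && p)): β-rule — branch into !(r && q)  //  ((!q -> p) && p).
              branch 1.2.2.1 (add !(r && q)):
                !(r && q): β-rule — branch into !r  //  !q.
                  branch 1.2.2.1.1 (add !r):
                    ○ open, literals {p=T, q=F, r=F}.
                  branch 1.2.2.1.2 (add !q):
                    ○ open, literals {p=T, q=F}.
              branch 1.2.2.2 (add ((!q -> p) && p)):
                ((!q -> p) && p): α-rule — add (!q -> p), p.
                (!q -> p): β-rule — branch into !!q  //  p.
                  branch 1.2.2.2.1 (add !!q):
                    × closes — contains both q and !q.
                  branch 1.2.2.2.2 (add p):
                    ○ open, literals {p=T, q=F}.
  branch 2 (add (r == q)):
    (r == q): β-rule — branch into r, q  //  !r, !q.
      branch 2.1 (add r, q):
        ○ open, literals {q=T, r=T}.
      branch 2.2 (add !r, !q):
        ○ open, literals {q=F, r=F}.
7 branches closed, 6 open.
Each open branch fixes some atoms; the unmentioned ones are free. Counting distinct full assignments: branch {p=F, q=F, r=T} (none free) contributes 1 new; branch {p=T, q=F, r=F} (none free) contributes 1 new; branch {p=T, q=F} (r) contributes 1 new; branch {p=T, q=F} (r) contributes 0 new; branch {q=T, r=T} (p) contributes 2 new; branch {q=F, r=F} (p) contributes 1 new. Total: 6.

6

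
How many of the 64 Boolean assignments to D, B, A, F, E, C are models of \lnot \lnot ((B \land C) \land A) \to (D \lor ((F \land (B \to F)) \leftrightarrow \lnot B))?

Initial set: {T (\lnot \lnot ((B \land C) \land A) \to (D \lor ((F \land (B \to F)) \leftrightarrow \lnot B)))}.
T (\lnot \lnot ((B \land C) \land A) \to (D \lor ((F \land (B \to F)) \leftrightarrow \lnot B))): β-rule — branch into F \lnot \lnot ((B \land C) \land A)  //  T (D \lor ((F \land (B \to F)) \leftrightarrow \lnot B)).
  branch 1 (add F \lnot \lnot ((B \land C) \land A)):
    F \lnot \lnot ((B \land C) \land A): drop double negation, giving F ((B \land C) \land A).
    F ((B \land C) \land A): β-rule — branch into F (B \land C)  //  F A.
      branch 1.1 (add F (B \land C)):
        F (B \land C): β-rule — branch into F B  //  F C.
          branch 1.1.1 (add F B):
            ○ open, literals {B=false}.
          branch 1.1.2 (add F C):
            ○ open, literals {C=false}.
      branch 1.2 (add F A):
        ○ open, literals {A=false}.
  branch 2 (add T (D \lor ((F \land (B \to F)) \leftrightarrow \lnot B))):
    T (D \lor ((F \land (B \to F)) \leftrightarrow \lnot B)): β-rule — branch into T D  //  T ((F \land (B \to F)) \leftrightarrow \lnot B).
      branch 2.1 (add T D):
        ○ open, literals {D=true}.
      branch 2.2 (add T ((F \land (B \to F)) \leftrightarrow \lnot B)):
        T ((F \land (B \to F)) \leftrightarrow \lnot B): β-rule — branch into T (F \land (B \to F)), T \lnot B  //  F (F \land (B \to F)), F \lnot B.
          branch 2.2.1 (add T (F \land (B \to F)), T \lnot B):
            T (F \land (B \to F)): α-rule — add T F, T (B \to F).
            T (B \to F): β-rule — branch into F B  //  T F.
              branch 2.2.1.1 (add F B):
                ○ open, literals {B=false, F=true}.
              branch 2.2.1.2 (add T F):
                ○ open, literals {B=false, F=true}.
          branch 2.2.2 (add F (F \land (B \to F)), F \lnot B):
            F (F \land (B \to F)): β-rule — branch into F F  //  F (B \to F).
              branch 2.2.2.1 (add F F):
                ○ open, literals {B=true, F=false}.
              branch 2.2.2.2 (add F (B \to F)):
                F (B \to F): α-rule — add T B, F F.
                ○ open, literals {B=true, F=false}.
0 branches closed, 8 open.
Each open branch fixes some atoms; the unmentioned ones are free. Counting distinct full assignments: branch {B=false} (D, A, F, E, C) contributes 32 new; branch {C=false} (D, B, A, F, E) contributes 16 new; branch {A=false} (D, B, F, E, C) contributes 8 new; branch {D=true} (B, A, F, E, C) contributes 4 new; branch {B=false, F=true} (D, A, E, C) contributes 0 new; branch {B=false, F=true} (D, A, E, C) contributes 0 new; branch {B=true, F=false} (D, A, E, C) contributes 2 new; branch {B=true, F=false} (D, A, E, C) contributes 0 new. Total: 62.

62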